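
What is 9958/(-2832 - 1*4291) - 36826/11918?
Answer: -190495521/42445957 ≈ -4.4880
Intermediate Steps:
9958/(-2832 - 1*4291) - 36826/11918 = 9958/(-2832 - 4291) - 36826*1/11918 = 9958/(-7123) - 18413/5959 = 9958*(-1/7123) - 18413/5959 = -9958/7123 - 18413/5959 = -190495521/42445957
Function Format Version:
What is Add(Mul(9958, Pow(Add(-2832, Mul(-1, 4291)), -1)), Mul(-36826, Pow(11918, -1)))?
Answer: Rational(-190495521, 42445957) ≈ -4.4880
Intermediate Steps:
Add(Mul(9958, Pow(Add(-2832, Mul(-1, 4291)), -1)), Mul(-36826, Pow(11918, -1))) = Add(Mul(9958, Pow(Add(-2832, -4291), -1)), Mul(-36826, Rational(1, 11918))) = Add(Mul(9958, Pow(-7123, -1)), Rational(-18413, 5959)) = Add(Mul(9958, Rational(-1, 7123)), Rational(-18413, 5959)) = Add(Rational(-9958, 7123), Rational(-18413, 5959)) = Rational(-190495521, 42445957)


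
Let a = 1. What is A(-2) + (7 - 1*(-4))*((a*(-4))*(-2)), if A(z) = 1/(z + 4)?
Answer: 177/2 ≈ 88.500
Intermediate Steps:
A(z) = 1/(4 + z)
A(-2) + (7 - 1*(-4))*((a*(-4))*(-2)) = 1/(4 - 2) + (7 - 1*(-4))*((1*(-4))*(-2)) = 1/2 + (7 + 4)*(-4*(-2)) = ½ + 11*8 = ½ + 88 = 177/2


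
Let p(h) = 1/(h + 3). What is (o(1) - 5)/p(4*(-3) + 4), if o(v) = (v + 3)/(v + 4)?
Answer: 21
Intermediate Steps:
o(v) = (3 + v)/(4 + v)
p(h) = 1/(3 + h)
(o(1) - 5)/p(4*(-3) + 4) = ((3 + 1)/(4 + 1) - 5)/(1/(3 + (4*(-3) + 4))) = (4/5 - 5)/(1/(3 + (-12 + 4))) = ((⅕)*4 - 5)/(1/(3 - 8)) = (⅘ - 5)/(1/(-5)) = -21/5/(-⅕) = -5*(-21/5) = 21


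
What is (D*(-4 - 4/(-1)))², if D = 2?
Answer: 0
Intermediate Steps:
(D*(-4 - 4/(-1)))² = (2*(-4 - 4/(-1)))² = (2*(-4 - 4*(-1)))² = (2*(-4 + 4))² = (2*0)² = 0² = 0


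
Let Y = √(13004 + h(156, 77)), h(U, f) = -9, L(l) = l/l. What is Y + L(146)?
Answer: 1 + √12995 ≈ 115.00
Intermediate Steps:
L(l) = 1
Y = √12995 (Y = √(13004 - 9) = √12995 ≈ 114.00)
Y + L(146) = √12995 + 1 = 1 + √12995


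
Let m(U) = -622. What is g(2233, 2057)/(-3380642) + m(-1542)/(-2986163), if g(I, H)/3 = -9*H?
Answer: 167951266181/10095148056646 ≈ 0.016637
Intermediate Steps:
g(I, H) = -27*H (g(I, H) = 3*(-9*H) = -27*H)
g(2233, 2057)/(-3380642) + m(-1542)/(-2986163) = -27*2057/(-3380642) - 622/(-2986163) = -55539*(-1/3380642) - 622*(-1/2986163) = 55539/3380642 + 622/2986163 = 167951266181/10095148056646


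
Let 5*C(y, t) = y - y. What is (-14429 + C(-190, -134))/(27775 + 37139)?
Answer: -14429/64914 ≈ -0.22228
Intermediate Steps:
C(y, t) = 0 (C(y, t) = (y - y)/5 = (⅕)*0 = 0)
(-14429 + C(-190, -134))/(27775 + 37139) = (-14429 + 0)/(27775 + 37139) = -14429/64914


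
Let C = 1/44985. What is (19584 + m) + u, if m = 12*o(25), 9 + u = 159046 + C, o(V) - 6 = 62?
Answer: 8071973446/44985 ≈ 1.7944e+5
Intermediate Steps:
o(V) = 68 (o(V) = 6 + 62 = 68)
C = 1/44985 ≈ 2.2230e-5
u = 7154279446/44985 (u = -9 + (159046 + 1/44985) = -9 + 7154684311/44985 = 7154279446/44985 ≈ 1.5904e+5)
m = 816 (m = 12*68 = 816)
(19584 + m) + u = (19584 + 816) + 7154279446/44985 = 20400 + 7154279446/44985 = 8071973446/44985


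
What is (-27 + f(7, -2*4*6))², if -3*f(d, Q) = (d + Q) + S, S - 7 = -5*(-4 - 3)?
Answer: 6724/9 ≈ 747.11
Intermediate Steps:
S = 42 (S = 7 - 5*(-4 - 3) = 7 - 5*(-7) = 7 + 35 = 42)
f(d, Q) = -14 - Q/3 - d/3 (f(d, Q) = -((d + Q) + 42)/3 = -((Q + d) + 42)/3 = -(42 + Q + d)/3 = -14 - Q/3 - d/3)
(-27 + f(7, -2*4*6))² = (-27 + (-14 - (-2*4)*6/3 - ⅓*7))² = (-27 + (-14 - (-8)*6/3 - 7/3))² = (-27 + (-14 - ⅓*(-48) - 7/3))² = (-27 + (-14 + 16 - 7/3))² = (-27 - ⅓)² = (-82/3)² = 6724/9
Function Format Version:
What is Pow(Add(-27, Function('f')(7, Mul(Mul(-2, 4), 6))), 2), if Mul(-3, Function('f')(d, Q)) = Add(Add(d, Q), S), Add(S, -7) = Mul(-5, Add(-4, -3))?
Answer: Rational(6724, 9) ≈ 747.11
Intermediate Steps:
S = 42 (S = Add(7, Mul(-5, Add(-4, -3))) = Add(7, Mul(-5, -7)) = Add(7, 35) = 42)
Function('f')(d, Q) = Add(-14, Mul(Rational(-1, 3), Q), Mul(Rational(-1, 3), d)) (Function('f')(d, Q) = Mul(Rational(-1, 3), Add(Add(d, Q), 42)) = Mul(Rational(-1, 3), Add(Add(Q, d), 42)) = Mul(Rational(-1, 3), Add(42, Q, d)) = Add(-14, Mul(Rational(-1, 3), Q), Mul(Rational(-1, 3), d)))
Pow(Add(-27, Function('f')(7, Mul(Mul(-2, 4), 6))), 2) = Pow(Add(-27, Add(-14, Mul(Rational(-1, 3), Mul(Mul(-2, 4), 6)), Mul(Rational(-1, 3), 7))), 2) = Pow(Add(-27, Add(-14, Mul(Rational(-1, 3), Mul(-8, 6)), Rational(-7, 3))), 2) = Pow(Add(-27, Add(-14, Mul(Rational(-1, 3), -48), Rational(-7, 3))), 2) = Pow(Add(-27, Add(-14, 16, Rational(-7, 3))), 2) = Pow(Add(-27, Rational(-1, 3)), 2) = Pow(Rational(-82, 3), 2) = Rational(6724, 9)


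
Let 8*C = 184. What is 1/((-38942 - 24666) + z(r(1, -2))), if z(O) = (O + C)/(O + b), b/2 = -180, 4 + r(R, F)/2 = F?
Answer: -372/23662187 ≈ -1.5721e-5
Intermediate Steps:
C = 23 (C = (1/8)*184 = 23)
r(R, F) = -8 + 2*F
b = -360 (b = 2*(-180) = -360)
z(O) = (23 + O)/(-360 + O) (z(O) = (O + 23)/(O - 360) = (23 + O)/(-360 + O))
1/((-38942 - 24666) + z(r(1, -2))) = 1/((-38942 - 24666) + (23 + (-8 + 2*(-2)))/(-360 + (-8 + 2*(-2)))) = 1/(-63608 + (23 + (-8 - 4))/(-360 + (-8 - 4))) = 1/(-63608 + (23 - 12)/(-360 - 12)) = 1/(-63608 + 11/(-372)) = 1/(-63608 - 1/372*11) = 1/(-63608 - 11/372) = 1/(-23662187/372) = -372/23662187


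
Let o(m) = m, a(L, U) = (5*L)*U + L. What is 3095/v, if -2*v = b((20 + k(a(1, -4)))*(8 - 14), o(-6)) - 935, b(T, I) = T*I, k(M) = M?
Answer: 6190/899 ≈ 6.8854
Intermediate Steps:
a(L, U) = L + 5*L*U (a(L, U) = 5*L*U + L = L + 5*L*U)
b(T, I) = I*T
v = 899/2 (v = -(-6*(20 + 1*(1 + 5*(-4)))*(8 - 14) - 935)/2 = -(-6*(20 + 1*(1 - 20))*(-6) - 935)/2 = -(-6*(20 + 1*(-19))*(-6) - 935)/2 = -(-6*(20 - 19)*(-6) - 935)/2 = -(-6*(-6) - 935)/2 = -(36 - 935)/2 = -½*(-899) = 899/2 ≈ 449.50)
3095/v = 3095/(899/2) = 3095*(2/899) = 6190/899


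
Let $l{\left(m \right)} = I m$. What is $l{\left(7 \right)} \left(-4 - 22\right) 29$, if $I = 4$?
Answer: $-21112$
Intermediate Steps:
$l{\left(m \right)} = 4 m$
$l{\left(7 \right)} \left(-4 - 22\right) 29 = 4 \cdot 7 \left(-4 - 22\right) 29 = 28 \left(-4 - 22\right) 29 = 28 \left(-26\right) 29 = \left(-728\right) 29 = -21112$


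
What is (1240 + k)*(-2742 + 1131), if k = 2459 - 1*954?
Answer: -4422195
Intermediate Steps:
k = 1505 (k = 2459 - 954 = 1505)
(1240 + k)*(-2742 + 1131) = (1240 + 1505)*(-2742 + 1131) = 2745*(-1611) = -4422195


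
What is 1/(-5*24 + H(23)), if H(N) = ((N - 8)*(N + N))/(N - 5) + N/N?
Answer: -3/242 ≈ -0.012397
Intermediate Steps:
H(N) = 1 + 2*N*(-8 + N)/(-5 + N) (H(N) = ((-8 + N)*(2*N))/(-5 + N) + 1 = (2*N*(-8 + N))/(-5 + N) + 1 = 2*N*(-8 + N)/(-5 + N) + 1 = 1 + 2*N*(-8 + N)/(-5 + N))
1/(-5*24 + H(23)) = 1/(-5*24 + (-5 - 15*23 + 2*23**2)/(-5 + 23)) = 1/(-120 + (-5 - 345 + 2*529)/18) = 1/(-120 + (-5 - 345 + 1058)/18) = 1/(-120 + (1/18)*708) = 1/(-120 + 118/3) = 1/(-242/3) = -3/242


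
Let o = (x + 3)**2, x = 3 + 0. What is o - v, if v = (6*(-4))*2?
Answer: 84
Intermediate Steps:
x = 3
v = -48 (v = -24*2 = -48)
o = 36 (o = (3 + 3)**2 = 6**2 = 36)
o - v = 36 - 1*(-48) = 36 + 48 = 84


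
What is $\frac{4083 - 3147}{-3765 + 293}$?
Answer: $- \frac{117}{434} \approx -0.26959$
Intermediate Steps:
$\frac{4083 - 3147}{-3765 + 293} = \frac{936}{-3472} = 936 \left(- \frac{1}{3472}\right) = - \frac{117}{434}$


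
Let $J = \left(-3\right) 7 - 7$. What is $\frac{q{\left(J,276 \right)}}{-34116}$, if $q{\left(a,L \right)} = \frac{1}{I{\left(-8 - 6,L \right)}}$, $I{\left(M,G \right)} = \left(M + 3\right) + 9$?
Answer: $\frac{1}{68232} \approx 1.4656 \cdot 10^{-5}$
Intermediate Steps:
$I{\left(M,G \right)} = 12 + M$ ($I{\left(M,G \right)} = \left(3 + M\right) + 9 = 12 + M$)
$J = -28$ ($J = -21 - 7 = -28$)
$q{\left(a,L \right)} = - \frac{1}{2}$ ($q{\left(a,L \right)} = \frac{1}{12 - 14} = \frac{1}{-2} = - \frac{1}{2}$)
$\frac{q{\left(J,276 \right)}}{-34116} = - \frac{1}{2 \left(-34116\right)} = \left(- \frac{1}{2}\right) \left(- \frac{1}{34116}\right) = \frac{1}{68232}$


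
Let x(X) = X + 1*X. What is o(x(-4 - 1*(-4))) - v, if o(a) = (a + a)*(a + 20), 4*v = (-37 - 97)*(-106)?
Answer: -3551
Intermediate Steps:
x(X) = 2*X (x(X) = X + X = 2*X)
v = 3551 (v = ((-37 - 97)*(-106))/4 = (-134*(-106))/4 = (¼)*14204 = 3551)
o(a) = 2*a*(20 + a) (o(a) = (2*a)*(20 + a) = 2*a*(20 + a))
o(x(-4 - 1*(-4))) - v = 2*(2*(-4 - 1*(-4)))*(20 + 2*(-4 - 1*(-4))) - 1*3551 = 2*(2*(-4 + 4))*(20 + 2*(-4 + 4)) - 3551 = 2*(2*0)*(20 + 2*0) - 3551 = 2*0*(20 + 0) - 3551 = 2*0*20 - 3551 = 0 - 3551 = -3551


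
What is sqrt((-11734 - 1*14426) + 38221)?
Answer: sqrt(12061) ≈ 109.82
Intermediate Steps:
sqrt((-11734 - 1*14426) + 38221) = sqrt((-11734 - 14426) + 38221) = sqrt(-26160 + 38221) = sqrt(12061)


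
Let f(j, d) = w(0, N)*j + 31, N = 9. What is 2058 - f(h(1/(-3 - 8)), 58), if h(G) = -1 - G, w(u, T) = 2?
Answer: 22317/11 ≈ 2028.8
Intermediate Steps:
f(j, d) = 31 + 2*j (f(j, d) = 2*j + 31 = 31 + 2*j)
2058 - f(h(1/(-3 - 8)), 58) = 2058 - (31 + 2*(-1 - 1/(-3 - 8))) = 2058 - (31 + 2*(-1 - 1/(-11))) = 2058 - (31 + 2*(-1 - 1*(-1/11))) = 2058 - (31 + 2*(-1 + 1/11)) = 2058 - (31 + 2*(-10/11)) = 2058 - (31 - 20/11) = 2058 - 1*321/11 = 2058 - 321/11 = 22317/11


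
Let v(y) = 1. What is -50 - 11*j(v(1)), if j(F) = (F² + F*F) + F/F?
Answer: -83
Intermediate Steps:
j(F) = 1 + 2*F² (j(F) = (F² + F²) + 1 = 2*F² + 1 = 1 + 2*F²)
-50 - 11*j(v(1)) = -50 - 11*(1 + 2*1²) = -50 - 11*(1 + 2*1) = -50 - 11*(1 + 2) = -50 - 11*3 = -50 - 33 = -83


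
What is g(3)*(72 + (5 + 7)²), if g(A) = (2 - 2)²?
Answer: 0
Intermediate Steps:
g(A) = 0 (g(A) = 0² = 0)
g(3)*(72 + (5 + 7)²) = 0*(72 + (5 + 7)²) = 0*(72 + 12²) = 0*(72 + 144) = 0*216 = 0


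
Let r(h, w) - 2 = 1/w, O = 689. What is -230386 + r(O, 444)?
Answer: -102290495/444 ≈ -2.3038e+5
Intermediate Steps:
r(h, w) = 2 + 1/w
-230386 + r(O, 444) = -230386 + (2 + 1/444) = -230386 + 889/444 = -102290495/444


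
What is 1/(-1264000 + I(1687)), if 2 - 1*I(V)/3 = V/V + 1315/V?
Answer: -1687/2132366884 ≈ -7.9114e-7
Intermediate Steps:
I(V) = 3 - 3945/V (I(V) = 6 - 3*(V/V + 1315/V) = 6 - 3*(1 + 1315/V) = 6 + (-3 - 3945/V) = 3 - 3945/V)
1/(-1264000 + I(1687)) = 1/(-1264000 + (3 - 3945/1687)) = 1/(-1264000 + 1116/1687) = 1/(-2132366884/1687) = -1687/2132366884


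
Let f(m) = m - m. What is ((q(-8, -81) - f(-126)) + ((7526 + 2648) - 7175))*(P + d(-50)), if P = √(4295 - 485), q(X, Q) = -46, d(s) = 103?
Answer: 304159 + 2953*√3810 ≈ 4.8643e+5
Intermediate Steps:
f(m) = 0
P = √3810 ≈ 61.725
((q(-8, -81) - f(-126)) + ((7526 + 2648) - 7175))*(P + d(-50)) = ((-46 - 1*0) + ((7526 + 2648) - 7175))*(√3810 + 103) = ((-46 + 0) + (10174 - 7175))*(103 + √3810) = (-46 + 2999)*(103 + √3810) = 2953*(103 + √3810) = 304159 + 2953*√3810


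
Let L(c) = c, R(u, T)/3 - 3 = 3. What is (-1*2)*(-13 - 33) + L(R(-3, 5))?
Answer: 110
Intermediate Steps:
R(u, T) = 18 (R(u, T) = 9 + 3*3 = 9 + 9 = 18)
(-1*2)*(-13 - 33) + L(R(-3, 5)) = (-1*2)*(-13 - 33) + 18 = -2*(-46) + 18 = 92 + 18 = 110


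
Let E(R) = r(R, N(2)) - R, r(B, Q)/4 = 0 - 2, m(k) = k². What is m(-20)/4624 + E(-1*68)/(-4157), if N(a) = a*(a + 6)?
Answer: 86585/1201373 ≈ 0.072072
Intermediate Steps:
N(a) = a*(6 + a)
r(B, Q) = -8 (r(B, Q) = 4*(0 - 2) = 4*(-2) = -8)
E(R) = -8 - R
m(-20)/4624 + E(-1*68)/(-4157) = (-20)²/4624 + (-8 - (-1)*68)/(-4157) = 400*(1/4624) + (-8 - 1*(-68))*(-1/4157) = 25/289 + (-8 + 68)*(-1/4157) = 25/289 + 60*(-1/4157) = 25/289 - 60/4157 = 86585/1201373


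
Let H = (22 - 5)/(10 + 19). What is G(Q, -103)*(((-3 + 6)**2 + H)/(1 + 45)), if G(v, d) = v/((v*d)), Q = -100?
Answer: -139/68701 ≈ -0.0020233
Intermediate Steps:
H = 17/29 ≈ 0.58621
G(v, d) = 1/d (G(v, d) = v/((d*v)) = v*(1/(d*v)) = 1/d)
G(Q, -103)*(((-3 + 6)**2 + H)/(1 + 45)) = (((-3 + 6)**2 + 17/29)/(1 + 45))/(-103) = -(3**2 + 17/29)/(103*46) = -(9 + 17/29)/(103*46) = -278/(2987*46) = -1/103*139/667 = -139/68701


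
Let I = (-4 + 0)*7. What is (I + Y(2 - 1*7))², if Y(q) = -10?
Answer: 1444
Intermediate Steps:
I = -28 (I = -4*7 = -28)
(I + Y(2 - 1*7))² = (-28 - 10)² = (-38)² = 1444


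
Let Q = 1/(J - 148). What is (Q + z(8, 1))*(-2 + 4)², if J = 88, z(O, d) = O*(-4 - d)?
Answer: -2401/15 ≈ -160.07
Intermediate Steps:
Q = -1/60 (Q = 1/(88 - 148) = 1/(-60) = -1/60 ≈ -0.016667)
(Q + z(8, 1))*(-2 + 4)² = (-1/60 - 1*8*(4 + 1))*(-2 + 4)² = (-1/60 - 1*8*5)*2² = (-1/60 - 40)*4 = -2401/60*4 = -2401/15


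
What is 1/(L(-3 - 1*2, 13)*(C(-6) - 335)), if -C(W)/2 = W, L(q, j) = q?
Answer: 1/1615 ≈ 0.00061920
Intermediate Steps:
C(W) = -2*W
1/(L(-3 - 1*2, 13)*(C(-6) - 335)) = 1/((-3 - 1*2)*(-2*(-6) - 335)) = 1/((-3 - 2)*(12 - 335)) = 1/(-5*(-323)) = 1/1615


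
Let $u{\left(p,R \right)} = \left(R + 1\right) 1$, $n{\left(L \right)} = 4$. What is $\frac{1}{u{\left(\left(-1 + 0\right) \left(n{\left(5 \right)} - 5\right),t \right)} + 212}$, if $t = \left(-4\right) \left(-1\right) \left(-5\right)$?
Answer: $\frac{1}{193} \approx 0.0051813$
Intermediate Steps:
$t = -20$ ($t = 4 \left(-5\right) = -20$)
$u{\left(p,R \right)} = 1 + R$ ($u{\left(p,R \right)} = \left(1 + R\right) 1 = 1 + R$)
$\frac{1}{u{\left(\left(-1 + 0\right) \left(n{\left(5 \right)} - 5\right),t \right)} + 212} = \frac{1}{\left(1 - 20\right) + 212} = \frac{1}{-19 + 212} = \frac{1}{193}$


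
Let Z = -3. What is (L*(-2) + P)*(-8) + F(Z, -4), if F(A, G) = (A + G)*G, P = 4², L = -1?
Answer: -116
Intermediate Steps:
P = 16
F(A, G) = G*(A + G)
(L*(-2) + P)*(-8) + F(Z, -4) = (-1*(-2) + 16)*(-8) - 4*(-3 - 4) = (2 + 16)*(-8) - 4*(-7) = 18*(-8) + 28 = -144 + 28 = -116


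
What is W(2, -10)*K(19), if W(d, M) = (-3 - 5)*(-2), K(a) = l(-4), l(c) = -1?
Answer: -16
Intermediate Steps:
K(a) = -1
W(d, M) = 16 (W(d, M) = -8*(-2) = 16)
W(2, -10)*K(19) = 16*(-1) = -16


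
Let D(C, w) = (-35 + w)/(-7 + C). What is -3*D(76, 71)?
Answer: -36/23 ≈ -1.5652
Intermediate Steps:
D(C, w) = (-35 + w)/(-7 + C)
-3*D(76, 71) = -3*(-35 + 71)/(-7 + 76) = -3*36/69 = -36/23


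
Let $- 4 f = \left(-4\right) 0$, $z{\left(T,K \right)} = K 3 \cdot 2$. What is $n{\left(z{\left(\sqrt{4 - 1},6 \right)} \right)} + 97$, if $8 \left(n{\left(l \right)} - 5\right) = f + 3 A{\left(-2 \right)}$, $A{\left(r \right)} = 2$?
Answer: $\frac{411}{4} \approx 102.75$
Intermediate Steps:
$z{\left(T,K \right)} = 6 K$ ($z{\left(T,K \right)} = 3 K 2 = 6 K$)
$f = 0$ ($f = - \frac{\left(-4\right) 0}{4} = \left(- \frac{1}{4}\right) 0 = 0$)
$n{\left(l \right)} = \frac{23}{4}$ ($n{\left(l \right)} = 5 + \frac{0 + 3 \cdot 2}{8} = 5 + \frac{0 + 6}{8} = 5 + \frac{1}{8} \cdot 6 = 5 + \frac{3}{4} = \frac{23}{4}$)
$n{\left(z{\left(\sqrt{4 - 1},6 \right)} \right)} + 97 = \frac{23}{4} + 97 = \frac{411}{4}$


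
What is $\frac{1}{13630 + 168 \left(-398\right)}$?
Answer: $- \frac{1}{53234} \approx -1.8785 \cdot 10^{-5}$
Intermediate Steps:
$\frac{1}{13630 + 168 \left(-398\right)} = \frac{1}{13630 - 66864} = \frac{1}{-53234} = - \frac{1}{53234}$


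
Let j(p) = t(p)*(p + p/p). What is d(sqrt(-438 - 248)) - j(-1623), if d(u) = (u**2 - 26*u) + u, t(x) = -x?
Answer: 2631820 - 175*I*sqrt(14) ≈ 2.6318e+6 - 654.79*I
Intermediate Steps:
d(u) = u**2 - 25*u
j(p) = -p*(1 + p) (j(p) = (-p)*(p + p/p) = (-p)*(p + 1) = (-p)*(1 + p) = -p*(1 + p))
d(sqrt(-438 - 248)) - j(-1623) = sqrt(-438 - 248)*(-25 + sqrt(-438 - 248)) - (-1)*(-1623)*(1 - 1623) = sqrt(-686)*(-25 + sqrt(-686)) - (-1)*(-1623)*(-1622) = (7*I*sqrt(14))*(-25 + 7*I*sqrt(14)) - 1*(-2632506) = 7*I*sqrt(14)*(-25 + 7*I*sqrt(14)) + 2632506 = 2632506 + 7*I*sqrt(14)*(-25 + 7*I*sqrt(14))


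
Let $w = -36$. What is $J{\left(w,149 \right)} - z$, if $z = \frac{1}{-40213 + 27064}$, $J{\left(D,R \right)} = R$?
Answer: $\frac{1959202}{13149} \approx 149.0$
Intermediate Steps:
$z = - \frac{1}{13149}$ ($z = \frac{1}{-13149} = - \frac{1}{13149} \approx -7.6051 \cdot 10^{-5}$)
$J{\left(w,149 \right)} - z = 149 - - \frac{1}{13149} = 149 + \frac{1}{13149} = \frac{1959202}{13149}$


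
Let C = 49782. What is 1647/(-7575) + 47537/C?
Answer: 92700607/125699550 ≈ 0.73748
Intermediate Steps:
1647/(-7575) + 47537/C = 1647/(-7575) + 47537/49782 = 1647*(-1/7575) + 47537*(1/49782) = -549/2525 + 47537/49782 = 92700607/125699550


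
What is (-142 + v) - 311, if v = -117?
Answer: -570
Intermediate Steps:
(-142 + v) - 311 = (-142 - 117) - 311 = -259 - 311 = -570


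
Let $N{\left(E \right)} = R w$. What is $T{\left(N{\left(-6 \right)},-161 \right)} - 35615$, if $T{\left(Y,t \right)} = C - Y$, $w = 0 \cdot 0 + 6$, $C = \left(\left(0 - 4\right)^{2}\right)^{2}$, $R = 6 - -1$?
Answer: $-35401$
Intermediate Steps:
$R = 7$ ($R = 6 + 1 = 7$)
$C = 256$ ($C = \left(\left(-4\right)^{2}\right)^{2} = 16^{2} = 256$)
$w = 6$ ($w = 0 + 6 = 6$)
$N{\left(E \right)} = 42$ ($N{\left(E \right)} = 7 \cdot 6 = 42$)
$T{\left(Y,t \right)} = 256 - Y$
$T{\left(N{\left(-6 \right)},-161 \right)} - 35615 = \left(256 - 42\right) - 35615 = 214 - 35615 = -35401$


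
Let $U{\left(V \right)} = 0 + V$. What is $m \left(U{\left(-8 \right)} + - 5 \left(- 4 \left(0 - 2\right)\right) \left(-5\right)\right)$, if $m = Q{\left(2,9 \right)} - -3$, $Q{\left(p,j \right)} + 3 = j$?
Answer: $1728$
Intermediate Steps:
$Q{\left(p,j \right)} = -3 + j$
$U{\left(V \right)} = V$
$m = 9$ ($m = \left(-3 + 9\right) - -3 = 6 + 3 = 9$)
$m \left(U{\left(-8 \right)} + - 5 \left(- 4 \left(0 - 2\right)\right) \left(-5\right)\right) = 9 \left(-8 + - 5 \left(- 4 \left(0 - 2\right)\right) \left(-5\right)\right) = 9 \left(-8 + - 5 \left(\left(-4\right) \left(-2\right)\right) \left(-5\right)\right) = 9 \left(-8 + \left(-5\right) 8 \left(-5\right)\right) = 9 \left(-8 - -200\right) = 9 \left(-8 + 200\right) = 9 \cdot 192 = 1728$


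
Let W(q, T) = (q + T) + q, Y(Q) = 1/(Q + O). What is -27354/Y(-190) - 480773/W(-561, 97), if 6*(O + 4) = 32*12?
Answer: 3645401273/1025 ≈ 3.5565e+6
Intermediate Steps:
O = 60 (O = -4 + (32*12)/6 = -4 + (1/6)*384 = -4 + 64 = 60)
Y(Q) = 1/(60 + Q) (Y(Q) = 1/(Q + 60) = 1/(60 + Q))
W(q, T) = T + 2*q (W(q, T) = (T + q) + q = T + 2*q)
-27354/Y(-190) - 480773/W(-561, 97) = -27354/(1/(60 - 190)) - 480773/(97 + 2*(-561)) = -27354/(1/(-130)) - 480773/(97 - 1122) = -27354/(-1/130) - 480773/(-1025) = -27354*(-130) - 480773*(-1/1025) = 3556020 + 480773/1025 = 3645401273/1025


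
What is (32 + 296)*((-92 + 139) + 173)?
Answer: 72160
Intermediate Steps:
(32 + 296)*((-92 + 139) + 173) = 328*(47 + 173) = 328*220 = 72160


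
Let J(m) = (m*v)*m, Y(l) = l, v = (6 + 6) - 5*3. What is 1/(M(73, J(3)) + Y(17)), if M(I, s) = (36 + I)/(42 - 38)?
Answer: 4/177 ≈ 0.022599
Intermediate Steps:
v = -3 (v = 12 - 15 = -3)
J(m) = -3*m² (J(m) = (m*(-3))*m = (-3*m)*m = -3*m²)
M(I, s) = 9 + I/4 (M(I, s) = (36 + I)/4 = (36 + I)*(¼) = 9 + I/4)
1/(M(73, J(3)) + Y(17)) = 1/((9 + (¼)*73) + 17) = 1/((9 + 73/4) + 17) = 1/(109/4 + 17) = 1/(177/4) = 4/177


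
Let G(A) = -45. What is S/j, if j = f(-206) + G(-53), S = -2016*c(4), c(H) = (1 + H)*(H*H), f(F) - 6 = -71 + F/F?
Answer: 161280/109 ≈ 1479.6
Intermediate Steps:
f(F) = -64 (f(F) = 6 + (-71 + F/F) = 6 + (-71 + 1) = 6 - 70 = -64)
c(H) = H²*(1 + H) (c(H) = (1 + H)*H² = H²*(1 + H))
S = -161280 (S = -2016*4²*(1 + 4) = -32256*5 = -2016*80 = -161280)
j = -109 (j = -64 - 45 = -109)
S/j = -161280/(-109) = -161280*(-1/109) = 161280/109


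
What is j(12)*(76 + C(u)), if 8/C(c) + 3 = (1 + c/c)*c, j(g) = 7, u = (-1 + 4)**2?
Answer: 8036/15 ≈ 535.73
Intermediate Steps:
u = 9 (u = 3**2 = 9)
C(c) = 8/(-3 + 2*c) (C(c) = 8/(-3 + (1 + c/c)*c) = 8/(-3 + (1 + 1)*c) = 8/(-3 + 2*c))
j(12)*(76 + C(u)) = 7*(76 + 8/(-3 + 2*9)) = 7*(76 + 8/(-3 + 18)) = 7*(76 + 8/15) = 7*(1148/15) = 8036/15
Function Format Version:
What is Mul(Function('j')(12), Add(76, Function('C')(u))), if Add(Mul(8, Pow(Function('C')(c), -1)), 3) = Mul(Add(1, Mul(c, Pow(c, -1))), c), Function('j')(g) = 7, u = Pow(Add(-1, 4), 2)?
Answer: Rational(8036, 15) ≈ 535.73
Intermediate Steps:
u = 9 (u = Pow(3, 2) = 9)
Function('C')(c) = Mul(8, Pow(Add(-3, Mul(2, c)), -1)) (Function('C')(c) = Mul(8, Pow(Add(-3, Mul(Add(1, Mul(c, Pow(c, -1))), c)), -1)) = Mul(8, Pow(Add(-3, Mul(Add(1, 1), c)), -1)) = Mul(8, Pow(Add(-3, Mul(2, c)), -1)))
Mul(Function('j')(12), Add(76, Function('C')(u))) = Mul(7, Add(76, Mul(8, Pow(Add(-3, Mul(2, 9)), -1)))) = Mul(7, Add(76, Mul(8, Pow(Add(-3, 18), -1)))) = Mul(7, Add(76, Mul(8, Pow(15, -1)))) = Mul(7, Add(76, Mul(8, Rational(1, 15)))) = Mul(7, Add(76, Rational(8, 15))) = Mul(7, Rational(1148, 15)) = Rational(8036, 15)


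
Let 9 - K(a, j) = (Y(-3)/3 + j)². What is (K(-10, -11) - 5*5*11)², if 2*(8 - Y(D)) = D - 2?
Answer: 1661521/16 ≈ 1.0385e+5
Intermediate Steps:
Y(D) = 9 - D/2 (Y(D) = 8 - (D - 2)/2 = 8 - (-2 + D)/2 = 8 + (1 - D/2) = 9 - D/2)
K(a, j) = 9 - (7/2 + j)² (K(a, j) = 9 - ((9 - ½*(-3))/3 + j)² = 9 - ((9 + 3/2)*(⅓) + j)² = 9 - ((21/2)*(⅓) + j)² = 9 - (7/2 + j)²)
(K(-10, -11) - 5*5*11)² = ((9 - (7 + 2*(-11))²/4) - 5*5*11)² = ((9 - (7 - 22)²/4) - 25*11)² = ((9 - ¼*(-15)²) - 275)² = ((9 - ¼*225) - 275)² = ((9 - 225/4) - 275)² = (-189/4 - 275)² = (-1289/4)² = 1661521/16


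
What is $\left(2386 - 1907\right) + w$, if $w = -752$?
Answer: $-273$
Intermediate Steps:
$\left(2386 - 1907\right) + w = \left(2386 - 1907\right) - 752 = 479 - 752 = -273$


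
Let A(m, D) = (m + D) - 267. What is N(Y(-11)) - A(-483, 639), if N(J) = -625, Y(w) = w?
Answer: -514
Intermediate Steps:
A(m, D) = -267 + D + m (A(m, D) = (D + m) - 267 = -267 + D + m)
N(Y(-11)) - A(-483, 639) = -625 - (-267 + 639 - 483) = -625 - 1*(-111) = -625 + 111 = -514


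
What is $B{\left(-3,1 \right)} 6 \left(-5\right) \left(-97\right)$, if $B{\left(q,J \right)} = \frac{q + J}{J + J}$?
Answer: $-2910$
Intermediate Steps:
$B{\left(q,J \right)} = \frac{J + q}{2 J}$
$B{\left(-3,1 \right)} 6 \left(-5\right) \left(-97\right) = \frac{1 - 3}{2 \cdot 1} \cdot 6 \left(-5\right) \left(-97\right) = \frac{1}{2} \cdot 1 \left(-2\right) 6 \left(-5\right) \left(-97\right) = \left(-1\right) 6 \left(-5\right) \left(-97\right) = \left(-6\right) \left(-5\right) \left(-97\right) = 30 \left(-97\right) = -2910$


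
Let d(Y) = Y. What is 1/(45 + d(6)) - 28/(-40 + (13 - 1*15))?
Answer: 35/51 ≈ 0.68627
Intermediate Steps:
1/(45 + d(6)) - 28/(-40 + (13 - 1*15)) = 1/(45 + 6) - 28/(-40 + (13 - 1*15)) = 1/51 - 28/(-40 + (13 - 15)) = 1/51 - 28/(-40 - 2) = 1/51 - 28/(-42) = 1/51 - 1/42*(-28) = 1/51 + 2/3 = 35/51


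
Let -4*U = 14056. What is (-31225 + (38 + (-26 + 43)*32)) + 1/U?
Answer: -107679503/3514 ≈ -30643.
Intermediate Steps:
U = -3514 (U = -1/4*14056 = -3514)
(-31225 + (38 + (-26 + 43)*32)) + 1/U = (-31225 + (38 + (-26 + 43)*32)) + 1/(-3514) = (-31225 + (38 + 17*32)) - 1/3514 = (-31225 + (38 + 544)) - 1/3514 = (-31225 + 582) - 1/3514 = -30643 - 1/3514 = -107679503/3514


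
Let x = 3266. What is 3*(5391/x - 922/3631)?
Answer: 49690407/11858846 ≈ 4.1902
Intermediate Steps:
3*(5391/x - 922/3631) = 3*(5391/3266 - 922/3631) = 3*(16563469/11858846) = 49690407/11858846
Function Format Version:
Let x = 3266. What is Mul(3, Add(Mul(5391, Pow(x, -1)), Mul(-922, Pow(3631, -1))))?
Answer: Rational(49690407, 11858846) ≈ 4.1902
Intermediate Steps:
Mul(3, Add(Mul(5391, Pow(x, -1)), Mul(-922, Pow(3631, -1)))) = Mul(3, Add(Mul(5391, Pow(3266, -1)), Mul(-922, Pow(3631, -1)))) = Mul(3, Add(Mul(5391, Rational(1, 3266)), Mul(-922, Rational(1, 3631)))) = Mul(3, Add(Rational(5391, 3266), Rational(-922, 3631))) = Mul(3, Rational(16563469, 11858846)) = Rational(49690407, 11858846)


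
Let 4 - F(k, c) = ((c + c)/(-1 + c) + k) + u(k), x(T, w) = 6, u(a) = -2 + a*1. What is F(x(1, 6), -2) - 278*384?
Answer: -320278/3 ≈ -1.0676e+5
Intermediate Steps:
u(a) = -2 + a
F(k, c) = 6 - 2*k - 2*c/(-1 + c) (F(k, c) = 4 - (((c + c)/(-1 + c) + k) + (-2 + k)) = 4 - (((2*c)/(-1 + c) + k) + (-2 + k)) = 4 - ((2*c/(-1 + c) + k) + (-2 + k)) = 4 - ((k + 2*c/(-1 + c)) + (-2 + k)) = 4 - (-2 + 2*k + 2*c/(-1 + c)) = 4 + (2 - 2*k - 2*c/(-1 + c)) = 6 - 2*k - 2*c/(-1 + c))
F(x(1, 6), -2) - 278*384 = 2*(-3 + 6 + 2*(-2) - 1*(-2)*6)/(-1 - 2) - 278*384 = 2*(-3 + 6 - 4 + 12)/(-3) - 106752 = 2*(-⅓)*11 - 106752 = -22/3 - 106752 = -320278/3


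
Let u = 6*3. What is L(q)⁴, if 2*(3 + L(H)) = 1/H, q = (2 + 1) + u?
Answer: 244140625/3111696 ≈ 78.459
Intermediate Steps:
u = 18
q = 21 (q = (2 + 1) + 18 = 3 + 18 = 21)
L(H) = -3 + 1/(2*H)
L(q)⁴ = (-3 + (½)/21)⁴ = (-3 + (½)*(1/21))⁴ = (-3 + 1/42)⁴ = (-125/42)⁴ = 244140625/3111696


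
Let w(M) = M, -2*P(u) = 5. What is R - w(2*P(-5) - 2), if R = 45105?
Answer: 45112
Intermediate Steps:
P(u) = -5/2 (P(u) = -½*5 = -5/2)
R - w(2*P(-5) - 2) = 45105 - (2*(-5/2) - 2) = 45105 - (-5 - 2) = 45105 - 1*(-7) = 45105 + 7 = 45112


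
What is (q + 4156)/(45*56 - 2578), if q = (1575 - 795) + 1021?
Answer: -5957/58 ≈ -102.71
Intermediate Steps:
q = 1801 (q = 780 + 1021 = 1801)
(q + 4156)/(45*56 - 2578) = (1801 + 4156)/(45*56 - 2578) = 5957/(2520 - 2578) = 5957/(-58) = 5957*(-1/58) = -5957/58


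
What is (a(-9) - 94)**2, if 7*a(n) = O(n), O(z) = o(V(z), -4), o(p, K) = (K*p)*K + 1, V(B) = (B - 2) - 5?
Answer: 833569/49 ≈ 17012.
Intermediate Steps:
V(B) = -7 + B (V(B) = (-2 + B) - 5 = -7 + B)
o(p, K) = 1 + p*K**2 (o(p, K) = p*K**2 + 1 = 1 + p*K**2)
O(z) = -111 + 16*z (O(z) = 1 + (-7 + z)*(-4)**2 = 1 + (-7 + z)*16 = 1 + (-112 + 16*z) = -111 + 16*z)
a(n) = -111/7 + 16*n/7 (a(n) = (-111 + 16*n)/7 = -111/7 + 16*n/7)
(a(-9) - 94)**2 = ((-111/7 + (16/7)*(-9)) - 94)**2 = ((-111/7 - 144/7) - 94)**2 = (-255/7 - 94)**2 = (-913/7)**2 = 833569/49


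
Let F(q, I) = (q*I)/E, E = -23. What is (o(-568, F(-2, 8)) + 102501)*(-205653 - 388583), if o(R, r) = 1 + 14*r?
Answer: -1401071813720/23 ≈ -6.0916e+10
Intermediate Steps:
F(q, I) = -I*q/23 (F(q, I) = (q*I)/(-23) = (I*q)*(-1/23) = -I*q/23)
(o(-568, F(-2, 8)) + 102501)*(-205653 - 388583) = ((1 + 14*(-1/23*8*(-2))) + 102501)*(-205653 - 388583) = ((1 + 14*(16/23)) + 102501)*(-594236) = ((1 + 224/23) + 102501)*(-594236) = (247/23 + 102501)*(-594236) = (2357770/23)*(-594236) = -1401071813720/23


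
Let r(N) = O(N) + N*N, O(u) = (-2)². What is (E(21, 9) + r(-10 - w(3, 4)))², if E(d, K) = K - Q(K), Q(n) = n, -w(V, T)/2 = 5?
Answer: 16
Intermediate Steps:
w(V, T) = -10 (w(V, T) = -2*5 = -10)
O(u) = 4
E(d, K) = 0 (E(d, K) = K - K = 0)
r(N) = 4 + N² (r(N) = 4 + N*N = 4 + N²)
(E(21, 9) + r(-10 - w(3, 4)))² = (0 + (4 + (-10 - 1*(-10))²))² = (0 + (4 + (-10 + 10)²))² = (0 + (4 + 0²))² = (0 + (4 + 0))² = (0 + 4)² = 4² = 16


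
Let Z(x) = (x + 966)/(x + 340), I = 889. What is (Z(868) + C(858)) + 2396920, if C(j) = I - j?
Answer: 1447759321/604 ≈ 2.3970e+6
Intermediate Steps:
C(j) = 889 - j
Z(x) = (966 + x)/(340 + x)
(Z(868) + C(858)) + 2396920 = ((966 + 868)/(340 + 868) + (889 - 1*858)) + 2396920 = (1834/1208 + (889 - 858)) + 2396920 = ((1/1208)*1834 + 31) + 2396920 = (917/604 + 31) + 2396920 = 19641/604 + 2396920 = 1447759321/604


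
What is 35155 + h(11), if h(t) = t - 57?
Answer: 35109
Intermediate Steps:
h(t) = -57 + t
35155 + h(11) = 35155 + (-57 + 11) = 35155 - 46 = 35109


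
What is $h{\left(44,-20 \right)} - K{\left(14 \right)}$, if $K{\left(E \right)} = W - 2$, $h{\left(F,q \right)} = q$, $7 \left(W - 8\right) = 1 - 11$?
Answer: $- \frac{172}{7} \approx -24.571$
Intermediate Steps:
$W = \frac{46}{7}$ ($W = 8 + \frac{1 - 11}{7} = 8 + \frac{1}{7} \left(-10\right) = 8 - \frac{10}{7} = \frac{46}{7} \approx 6.5714$)
$K{\left(E \right)} = \frac{32}{7}$ ($K{\left(E \right)} = \frac{46}{7} - 2 = \frac{32}{7}$)
$h{\left(44,-20 \right)} - K{\left(14 \right)} = -20 - \frac{32}{7} = - \frac{172}{7}$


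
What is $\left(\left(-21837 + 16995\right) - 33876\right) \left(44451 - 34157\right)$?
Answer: $-398563092$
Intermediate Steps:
$\left(\left(-21837 + 16995\right) - 33876\right) \left(44451 - 34157\right) = \left(-4842 - 33876\right) 10294 = \left(-38718\right) 10294 = -398563092$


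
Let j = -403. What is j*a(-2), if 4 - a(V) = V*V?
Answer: 0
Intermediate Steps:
a(V) = 4 - V² (a(V) = 4 - V*V = 4 - V²)
j*a(-2) = -403*(4 - 1*(-2)²) = -403*(4 - 1*4) = -403*(4 - 4) = -403*0 = 0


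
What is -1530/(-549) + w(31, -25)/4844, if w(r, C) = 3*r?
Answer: 829153/295484 ≈ 2.8061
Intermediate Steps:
-1530/(-549) + w(31, -25)/4844 = -1530/(-549) + (3*31)/4844 = -1530*(-1/549) + 93*(1/4844) = 170/61 + 93/4844 = 829153/295484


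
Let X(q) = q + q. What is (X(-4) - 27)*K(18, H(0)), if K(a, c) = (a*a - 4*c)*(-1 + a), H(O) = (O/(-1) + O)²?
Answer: -192780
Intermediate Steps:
H(O) = 0 (H(O) = (O*(-1) + O)² = (-O + O)² = 0² = 0)
K(a, c) = (-1 + a)*(a² - 4*c) (K(a, c) = (a² - 4*c)*(-1 + a) = (-1 + a)*(a² - 4*c))
X(q) = 2*q
(X(-4) - 27)*K(18, H(0)) = (2*(-4) - 27)*(18³ - 1*18² + 4*0 - 4*18*0) = (-8 - 27)*(5832 - 1*324 + 0 + 0) = -35*(5832 - 324 + 0 + 0) = -35*5508 = -192780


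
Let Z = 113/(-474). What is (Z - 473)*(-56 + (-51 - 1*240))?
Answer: 77837305/474 ≈ 1.6421e+5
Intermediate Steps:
Z = -113/474 (Z = 113*(-1/474) = -113/474 ≈ -0.23840)
(Z - 473)*(-56 + (-51 - 1*240)) = (-113/474 - 473)*(-56 + (-51 - 1*240)) = -224315*(-56 + (-51 - 240))/474 = -224315*(-56 - 291)/474 = -224315/474*(-347) = 77837305/474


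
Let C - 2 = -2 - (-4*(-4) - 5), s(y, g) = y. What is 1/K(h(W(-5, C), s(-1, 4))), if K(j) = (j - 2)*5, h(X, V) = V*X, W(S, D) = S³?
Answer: 1/615 ≈ 0.0016260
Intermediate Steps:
C = -11 (C = 2 + (-2 - (-4*(-4) - 5)) = 2 + (-2 - (16 - 5)) = 2 + (-2 - 1*11) = 2 + (-2 - 11) = 2 - 13 = -11)
K(j) = -10 + 5*j (K(j) = (-2 + j)*5 = -10 + 5*j)
1/K(h(W(-5, C), s(-1, 4))) = 1/(-10 + 5*(-1*(-5)³)) = 1/(-10 + 5*(-1*(-125))) = 1/(-10 + 5*125) = 1/(-10 + 625) = 1/615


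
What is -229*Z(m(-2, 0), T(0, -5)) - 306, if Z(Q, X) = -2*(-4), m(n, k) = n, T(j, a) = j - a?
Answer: -2138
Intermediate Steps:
Z(Q, X) = 8
-229*Z(m(-2, 0), T(0, -5)) - 306 = -229*8 - 306 = -1832 - 306 = -2138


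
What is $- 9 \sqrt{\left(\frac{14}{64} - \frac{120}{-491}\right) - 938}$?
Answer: $- \frac{81 i \sqrt{178585538}}{3928} \approx - 275.57 i$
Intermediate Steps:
$- 9 \sqrt{\left(\frac{14}{64} - \frac{120}{-491}\right) - 938} = - 9 \sqrt{\left(14 \cdot \frac{1}{64} - - \frac{120}{491}\right) - 938} = - 9 \sqrt{\left(\frac{7}{32} + \frac{120}{491}\right) - 938} = - 9 \sqrt{\frac{7277}{15712} - 938} = - 9 \sqrt{- \frac{14730579}{15712}} = - 9 \frac{9 i \sqrt{178585538}}{3928} = - \frac{81 i \sqrt{178585538}}{3928}$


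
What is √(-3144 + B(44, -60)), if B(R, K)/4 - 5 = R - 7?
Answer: 4*I*√186 ≈ 54.553*I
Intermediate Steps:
B(R, K) = -8 + 4*R (B(R, K) = 20 + 4*(R - 7) = 20 + 4*(-7 + R) = 20 + (-28 + 4*R) = -8 + 4*R)
√(-3144 + B(44, -60)) = √(-3144 + (-8 + 4*44)) = √(-3144 + (-8 + 176)) = √(-3144 + 168) = √(-2976) = 4*I*√186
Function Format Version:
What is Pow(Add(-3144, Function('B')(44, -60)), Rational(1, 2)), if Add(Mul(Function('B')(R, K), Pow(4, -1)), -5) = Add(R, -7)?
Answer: Mul(4, I, Pow(186, Rational(1, 2))) ≈ Mul(54.553, I)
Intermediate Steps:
Function('B')(R, K) = Add(-8, Mul(4, R)) (Function('B')(R, K) = Add(20, Mul(4, Add(R, -7))) = Add(20, Mul(4, Add(-7, R))) = Add(20, Add(-28, Mul(4, R))) = Add(-8, Mul(4, R)))
Pow(Add(-3144, Function('B')(44, -60)), Rational(1, 2)) = Pow(Add(-3144, Add(-8, Mul(4, 44))), Rational(1, 2)) = Pow(Add(-3144, Add(-8, 176)), Rational(1, 2)) = Pow(Add(-3144, 168), Rational(1, 2)) = Pow(-2976, Rational(1, 2)) = Mul(4, I, Pow(186, Rational(1, 2)))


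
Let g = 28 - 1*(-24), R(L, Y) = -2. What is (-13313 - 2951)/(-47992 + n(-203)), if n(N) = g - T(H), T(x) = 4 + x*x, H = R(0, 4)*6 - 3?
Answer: 16264/48169 ≈ 0.33764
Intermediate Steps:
H = -15 (H = -2*6 - 3 = -12 - 3 = -15)
g = 52 (g = 28 + 24 = 52)
T(x) = 4 + x**2
n(N) = -177 (n(N) = 52 - (4 + (-15)**2) = 52 - (4 + 225) = 52 - 1*229 = 52 - 229 = -177)
(-13313 - 2951)/(-47992 + n(-203)) = (-13313 - 2951)/(-47992 - 177) = -16264/(-48169) = -16264*(-1/48169) = 16264/48169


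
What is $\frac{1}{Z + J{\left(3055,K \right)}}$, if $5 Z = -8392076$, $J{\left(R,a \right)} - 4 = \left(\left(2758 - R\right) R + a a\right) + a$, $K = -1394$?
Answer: $- \frac{5}{3219521} \approx -1.553 \cdot 10^{-6}$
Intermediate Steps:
$J{\left(R,a \right)} = 4 + a + a^{2} + R \left(2758 - R\right)$ ($J{\left(R,a \right)} = 4 + \left(\left(\left(2758 - R\right) R + a a\right) + a\right) = 4 + \left(\left(R \left(2758 - R\right) + a^{2}\right) + a\right) = 4 + \left(\left(a^{2} + R \left(2758 - R\right)\right) + a\right) = 4 + \left(a + a^{2} + R \left(2758 - R\right)\right) = 4 + a + a^{2} + R \left(2758 - R\right)$)
$Z = - \frac{8392076}{5}$ ($Z = \frac{1}{5} \left(-8392076\right) = - \frac{8392076}{5} \approx -1.6784 \cdot 10^{6}$)
$\frac{1}{Z + J{\left(3055,K \right)}} = \frac{1}{- \frac{8392076}{5} + \left(4 - 1394 + \left(-1394\right)^{2} - 3055^{2} + 2758 \cdot 3055\right)} = \frac{1}{- \frac{8392076}{5} + \left(4 - 1394 + 1943236 - 9333025 + 8425690\right)} = \frac{1}{- \frac{8392076}{5} + 1034511} = \frac{1}{- \frac{3219521}{5}} = - \frac{5}{3219521}$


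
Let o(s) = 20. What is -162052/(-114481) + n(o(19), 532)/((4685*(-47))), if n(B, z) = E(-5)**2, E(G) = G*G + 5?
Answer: 7116001448/5041628759 ≈ 1.4114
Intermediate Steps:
E(G) = 5 + G**2 (E(G) = G**2 + 5 = 5 + G**2)
n(B, z) = 900 (n(B, z) = (5 + (-5)**2)**2 = (5 + 25)**2 = 30**2 = 900)
-162052/(-114481) + n(o(19), 532)/((4685*(-47))) = -162052/(-114481) + 900/((4685*(-47))) = -162052*(-1/114481) + 900/(-220195) = 162052/114481 + 900*(-1/220195) = 162052/114481 - 180/44039 = 7116001448/5041628759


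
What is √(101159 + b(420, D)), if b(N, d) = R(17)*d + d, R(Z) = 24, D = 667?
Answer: √117834 ≈ 343.27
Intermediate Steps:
b(N, d) = 25*d (b(N, d) = 24*d + d = 25*d)
√(101159 + b(420, D)) = √(101159 + 25*667) = √(101159 + 16675) = √117834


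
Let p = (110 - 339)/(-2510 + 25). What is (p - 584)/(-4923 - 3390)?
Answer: 1451011/20657805 ≈ 0.070240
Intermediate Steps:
p = 229/2485 (p = -229/(-2485) = -229*(-1/2485) = 229/2485 ≈ 0.092153)
(p - 584)/(-4923 - 3390) = (229/2485 - 584)/(-4923 - 3390) = -1451011/2485/(-8313) = -1451011/2485*(-1/8313) = 1451011/20657805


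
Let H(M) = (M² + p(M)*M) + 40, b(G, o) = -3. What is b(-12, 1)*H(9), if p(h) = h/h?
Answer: -390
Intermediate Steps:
p(h) = 1
H(M) = 40 + M + M² (H(M) = (M² + 1*M) + 40 = (M² + M) + 40 = (M + M²) + 40 = 40 + M + M²)
b(-12, 1)*H(9) = -3*(40 + 9 + 9²) = -3*(40 + 9 + 81) = -3*130 = -390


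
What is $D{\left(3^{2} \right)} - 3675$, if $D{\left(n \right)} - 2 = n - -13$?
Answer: $-3651$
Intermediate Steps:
$D{\left(n \right)} = 15 + n$ ($D{\left(n \right)} = 2 + \left(n - -13\right) = 2 + \left(n + 13\right) = 2 + \left(13 + n\right) = 15 + n$)
$D{\left(3^{2} \right)} - 3675 = \left(15 + 3^{2}\right) - 3675 = \left(15 + 9\right) - 3675 = 24 - 3675 = -3651$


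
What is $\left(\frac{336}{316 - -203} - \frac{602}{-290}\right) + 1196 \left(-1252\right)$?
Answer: $- \frac{37562010007}{25085} \approx -1.4974 \cdot 10^{6}$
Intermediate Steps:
$\left(\frac{336}{316 - -203} - \frac{602}{-290}\right) + 1196 \left(-1252\right) = \left(\frac{336}{316 + 203} - - \frac{301}{145}\right) - 1497392 = \left(\frac{336}{519} + \frac{301}{145}\right) - 1497392 = \left(336 \cdot \frac{1}{519} + \frac{301}{145}\right) - 1497392 = \left(\frac{112}{173} + \frac{301}{145}\right) - 1497392 = \frac{68313}{25085} - 1497392 = - \frac{37562010007}{25085}$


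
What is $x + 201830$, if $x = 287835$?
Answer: $489665$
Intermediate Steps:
$x + 201830 = 287835 + 201830 = 489665$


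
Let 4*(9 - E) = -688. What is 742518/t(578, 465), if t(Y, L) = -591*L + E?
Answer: -371259/137317 ≈ -2.7037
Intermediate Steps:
E = 181 (E = 9 - ¼*(-688) = 9 + 172 = 181)
t(Y, L) = 181 - 591*L (t(Y, L) = -591*L + 181 = 181 - 591*L)
742518/t(578, 465) = 742518/(181 - 591*465) = 742518/(181 - 274815) = 742518/(-274634) = 742518*(-1/274634) = -371259/137317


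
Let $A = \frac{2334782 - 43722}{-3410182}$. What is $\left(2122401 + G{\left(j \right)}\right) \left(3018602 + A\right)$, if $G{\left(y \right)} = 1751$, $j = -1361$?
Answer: $\frac{10932989011676750304}{1705091} \approx 6.412 \cdot 10^{12}$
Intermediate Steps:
$A = - \frac{1145530}{1705091}$ ($A = \left(2334782 - 43722\right) \left(- \frac{1}{3410182}\right) = 2291060 \left(- \frac{1}{3410182}\right) = - \frac{1145530}{1705091} \approx -0.67183$)
$\left(2122401 + G{\left(j \right)}\right) \left(3018602 + A\right) = \left(2122401 + 1751\right) \left(3018602 - \frac{1145530}{1705091}\right) = 2124152 \cdot \frac{5146989957252}{1705091} = \frac{10932989011676750304}{1705091}$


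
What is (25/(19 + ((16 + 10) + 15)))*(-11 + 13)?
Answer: 5/6 ≈ 0.83333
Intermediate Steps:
(25/(19 + ((16 + 10) + 15)))*(-11 + 13) = (25/(19 + (26 + 15)))*2 = (25/(19 + 41))*2 = (25/60)*2 = (25*(1/60))*2 = (5/12)*2 = 5/6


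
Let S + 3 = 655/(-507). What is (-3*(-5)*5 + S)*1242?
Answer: 14841486/169 ≈ 87820.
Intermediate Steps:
S = -2176/507 (S = -3 + 655/(-507) = -3 + 655*(-1/507) = -3 - 655/507 = -2176/507 ≈ -4.2919)
(-3*(-5)*5 + S)*1242 = (-3*(-5)*5 - 2176/507)*1242 = (15*5 - 2176/507)*1242 = (75 - 2176/507)*1242 = (35849/507)*1242 = 14841486/169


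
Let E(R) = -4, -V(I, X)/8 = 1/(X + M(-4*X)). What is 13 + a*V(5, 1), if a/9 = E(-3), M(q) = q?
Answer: -83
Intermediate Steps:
V(I, X) = 8/(3*X) (V(I, X) = -8/(X - 4*X) = -8*(-1/(3*X)) = -(-8)/(3*X) = 8/(3*X))
a = -36 (a = 9*(-4) = -36)
13 + a*V(5, 1) = 13 - 96/1 = 13 - 96 = -83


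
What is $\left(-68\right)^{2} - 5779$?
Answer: $-1155$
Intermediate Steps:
$\left(-68\right)^{2} - 5779 = 4624 - 5779 = -1155$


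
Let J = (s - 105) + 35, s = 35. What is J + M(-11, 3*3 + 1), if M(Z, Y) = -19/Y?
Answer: -369/10 ≈ -36.900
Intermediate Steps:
J = -35 (J = (35 - 105) + 35 = -70 + 35 = -35)
J + M(-11, 3*3 + 1) = -35 - 19/(3*3 + 1) = -35 - 19/(9 + 1) = -35 - 19/10 = -369/10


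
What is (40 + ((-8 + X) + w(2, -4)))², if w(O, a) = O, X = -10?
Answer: 576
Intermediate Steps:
(40 + ((-8 + X) + w(2, -4)))² = (40 + ((-8 - 10) + 2))² = (40 + (-18 + 2))² = (40 - 16)² = 24² = 576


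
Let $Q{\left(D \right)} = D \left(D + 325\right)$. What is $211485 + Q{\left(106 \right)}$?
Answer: $257171$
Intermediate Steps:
$Q{\left(D \right)} = D \left(325 + D\right)$
$211485 + Q{\left(106 \right)} = 211485 + 106 \left(325 + 106\right) = 211485 + 106 \cdot 431 = 211485 + 45686 = 257171$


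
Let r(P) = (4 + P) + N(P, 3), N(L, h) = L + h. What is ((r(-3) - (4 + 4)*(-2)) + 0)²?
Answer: 289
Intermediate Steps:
r(P) = 7 + 2*P (r(P) = (4 + P) + (P + 3) = (4 + P) + (3 + P) = 7 + 2*P)
((r(-3) - (4 + 4)*(-2)) + 0)² = (((7 + 2*(-3)) - (4 + 4)*(-2)) + 0)² = (((7 - 6) - 8*(-2)) + 0)² = ((1 - 1*(-16)) + 0)² = ((1 + 16) + 0)² = (17 + 0)² = 17² = 289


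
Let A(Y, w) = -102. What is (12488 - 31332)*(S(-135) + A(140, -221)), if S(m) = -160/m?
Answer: 51293368/27 ≈ 1.8998e+6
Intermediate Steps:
(12488 - 31332)*(S(-135) + A(140, -221)) = (12488 - 31332)*(-160/(-135) - 102) = -18844*(-160*(-1/135) - 102) = -18844*(32/27 - 102) = -18844*(-2722/27) = 51293368/27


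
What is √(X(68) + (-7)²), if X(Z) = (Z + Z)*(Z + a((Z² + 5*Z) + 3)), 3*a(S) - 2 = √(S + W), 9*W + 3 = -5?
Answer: √(84489 + 136*√44695)/3 ≈ 112.17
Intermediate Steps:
W = -8/9 (W = -⅓ + (⅑)*(-5) = -⅓ - 5/9 = -8/9 ≈ -0.88889)
a(S) = ⅔ + √(-8/9 + S)/3 (a(S) = ⅔ + √(S - 8/9)/3 = ⅔ + √(-8/9 + S)/3)
X(Z) = 2*Z*(⅔ + Z + √(19 + 9*Z² + 45*Z)/9) (X(Z) = (Z + Z)*(Z + (⅔ + √(-8 + 9*((Z² + 5*Z) + 3))/9)) = (2*Z)*(Z + (⅔ + √(-8 + 9*(3 + Z² + 5*Z))/9)) = (2*Z)*(Z + (⅔ + √(-8 + (27 + 9*Z² + 45*Z))/9)) = (2*Z)*(Z + (⅔ + √(19 + 9*Z² + 45*Z)/9)) = (2*Z)*(⅔ + Z + √(19 + 9*Z² + 45*Z)/9) = 2*Z*(⅔ + Z + √(19 + 9*Z² + 45*Z)/9))
√(X(68) + (-7)²) = √((2/9)*68*(6 + √(19 + 9*68² + 45*68) + 9*68) + (-7)²) = √((2/9)*68*(6 + √(19 + 9*4624 + 3060) + 612) + 49) = √((2/9)*68*(6 + √(19 + 41616 + 3060) + 612) + 49) = √((2/9)*68*(6 + √44695 + 612) + 49) = √((2/9)*68*(618 + √44695) + 49) = √((28016/3 + 136*√44695/9) + 49) = √(28163/3 + 136*√44695/9)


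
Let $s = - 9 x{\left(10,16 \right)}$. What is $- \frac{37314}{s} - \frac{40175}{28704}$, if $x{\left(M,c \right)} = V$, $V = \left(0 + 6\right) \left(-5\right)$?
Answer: $- \frac{20035339}{143520} \approx -139.6$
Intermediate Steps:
$V = -30$ ($V = 6 \left(-5\right) = -30$)
$x{\left(M,c \right)} = -30$
$s = 270$ ($s = \left(-9\right) \left(-30\right) = 270$)
$- \frac{37314}{s} - \frac{40175}{28704} = - \frac{37314}{270} - \frac{40175}{28704} = \left(-37314\right) \frac{1}{270} - \frac{40175}{28704} = - \frac{691}{5} - \frac{40175}{28704} = - \frac{20035339}{143520}$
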